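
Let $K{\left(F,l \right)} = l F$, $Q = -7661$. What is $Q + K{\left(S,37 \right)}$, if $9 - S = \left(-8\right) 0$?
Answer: $-7328$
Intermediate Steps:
$S = 9$ ($S = 9 - \left(-8\right) 0 = 9 - 0 = 9 + 0 = 9$)
$K{\left(F,l \right)} = F l$
$Q + K{\left(S,37 \right)} = -7661 + 9 \cdot 37 = -7661 + 333 = -7328$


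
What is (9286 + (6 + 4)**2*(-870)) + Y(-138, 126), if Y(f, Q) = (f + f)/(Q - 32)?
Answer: -3652696/47 ≈ -77717.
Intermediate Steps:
Y(f, Q) = 2*f/(-32 + Q) (Y(f, Q) = (2*f)/(-32 + Q) = 2*f/(-32 + Q))
(9286 + (6 + 4)**2*(-870)) + Y(-138, 126) = (9286 + (6 + 4)**2*(-870)) + 2*(-138)/(-32 + 126) = (9286 + 10**2*(-870)) + 2*(-138)/94 = (9286 + 100*(-870)) + 2*(-138)*(1/94) = (9286 - 87000) - 138/47 = -77714 - 138/47 = -3652696/47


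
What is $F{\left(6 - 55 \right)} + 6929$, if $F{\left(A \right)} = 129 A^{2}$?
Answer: $316658$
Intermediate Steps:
$F{\left(6 - 55 \right)} + 6929 = 129 \left(6 - 55\right)^{2} + 6929 = 129 \left(-49\right)^{2} + 6929 = 129 \cdot 2401 + 6929 = 309729 + 6929 = 316658$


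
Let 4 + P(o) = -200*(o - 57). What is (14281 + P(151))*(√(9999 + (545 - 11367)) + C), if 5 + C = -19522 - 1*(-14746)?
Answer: 21624463 - 4523*I*√823 ≈ 2.1624e+7 - 1.2976e+5*I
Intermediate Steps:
P(o) = 11396 - 200*o (P(o) = -4 - 200*(o - 57) = -4 - 200*(-57 + o) = -4 + (11400 - 200*o) = 11396 - 200*o)
C = -4781 (C = -5 + (-19522 - 1*(-14746)) = -5 + (-19522 + 14746) = -5 - 4776 = -4781)
(14281 + P(151))*(√(9999 + (545 - 11367)) + C) = (14281 + (11396 - 200*151))*(√(9999 + (545 - 11367)) - 4781) = (14281 + (11396 - 30200))*(√(9999 - 10822) - 4781) = (14281 - 18804)*(√(-823) - 4781) = -4523*(I*√823 - 4781) = -4523*(-4781 + I*√823) = 21624463 - 4523*I*√823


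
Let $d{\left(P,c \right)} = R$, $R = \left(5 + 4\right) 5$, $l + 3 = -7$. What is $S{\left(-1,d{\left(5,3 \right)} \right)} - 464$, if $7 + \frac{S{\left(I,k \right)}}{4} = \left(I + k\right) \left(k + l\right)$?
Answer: $5668$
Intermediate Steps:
$l = -10$ ($l = -3 - 7 = -10$)
$R = 45$ ($R = 9 \cdot 5 = 45$)
$d{\left(P,c \right)} = 45$
$S{\left(I,k \right)} = -28 + 4 \left(-10 + k\right) \left(I + k\right)$ ($S{\left(I,k \right)} = -28 + 4 \left(I + k\right) \left(k - 10\right) = -28 + 4 \left(I + k\right) \left(-10 + k\right) = -28 + 4 \left(-10 + k\right) \left(I + k\right)$)
$S{\left(-1,d{\left(5,3 \right)} \right)} - 464 = \left(-28 - -40 - 1800 + 4 \cdot 45^{2} + 4 \left(-1\right) 45\right) - 464 = \left(-28 + 40 - 1800 + 4 \cdot 2025 - 180\right) - 464 = \left(-28 + 40 - 1800 + 8100 - 180\right) - 464 = 6132 - 464 = 5668$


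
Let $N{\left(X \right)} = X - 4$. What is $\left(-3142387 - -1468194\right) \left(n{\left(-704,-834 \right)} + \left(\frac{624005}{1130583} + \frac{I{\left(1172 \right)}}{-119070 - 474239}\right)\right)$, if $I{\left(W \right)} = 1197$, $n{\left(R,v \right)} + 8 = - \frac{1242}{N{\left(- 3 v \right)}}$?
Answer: $\frac{11147308918540199680865}{837810551364603} \approx 1.3305 \cdot 10^{7}$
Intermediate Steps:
$N{\left(X \right)} = -4 + X$
$n{\left(R,v \right)} = -8 - \frac{1242}{-4 - 3 v}$
$\left(-3142387 - -1468194\right) \left(n{\left(-704,-834 \right)} + \left(\frac{624005}{1130583} + \frac{I{\left(1172 \right)}}{-119070 - 474239}\right)\right) = \left(-3142387 - -1468194\right) \left(\frac{2 \left(605 - -10008\right)}{4 + 3 \left(-834\right)} + \left(\frac{624005}{1130583} + \frac{1197}{-119070 - 474239}\right)\right) = \left(-3142387 + 1468194\right) \left(\frac{2 \left(605 + 10008\right)}{4 - 2502} + \left(624005 \cdot \frac{1}{1130583} + \frac{1197}{-593309}\right)\right) = - 1674193 \left(2 \frac{1}{-2498} \cdot 10613 + \left(\frac{624005}{1130583} + 1197 \left(- \frac{1}{593309}\right)\right)\right) = - 1674193 \left(2 \left(- \frac{1}{2498}\right) 10613 + \left(\frac{624005}{1130583} - \frac{1197}{593309}\right)\right) = - 1674193 \left(- \frac{10613}{1249} + \frac{368874474694}{670785069147}\right) = \left(-1674193\right) \left(- \frac{6658317719964305}{837810551364603}\right) = \frac{11147308918540199680865}{837810551364603}$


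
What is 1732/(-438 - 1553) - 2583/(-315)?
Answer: 72971/9955 ≈ 7.3301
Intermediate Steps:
1732/(-438 - 1553) - 2583/(-315) = 1732/(-1991) - 2583*(-1/315) = 1732*(-1/1991) + 41/5 = -1732/1991 + 41/5 = 72971/9955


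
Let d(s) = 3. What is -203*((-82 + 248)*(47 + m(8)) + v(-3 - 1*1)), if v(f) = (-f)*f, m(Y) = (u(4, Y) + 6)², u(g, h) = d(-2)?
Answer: -4310096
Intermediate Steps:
u(g, h) = 3
m(Y) = 81 (m(Y) = (3 + 6)² = 9² = 81)
v(f) = -f²
-203*((-82 + 248)*(47 + m(8)) + v(-3 - 1*1)) = -203*((-82 + 248)*(47 + 81) - (-3 - 1*1)²) = -203*(166*128 - (-3 - 1)²) = -203*(21248 - 1*(-4)²) = -203*(21248 - 1*16) = -203*(21248 - 16) = -203*21232 = -4310096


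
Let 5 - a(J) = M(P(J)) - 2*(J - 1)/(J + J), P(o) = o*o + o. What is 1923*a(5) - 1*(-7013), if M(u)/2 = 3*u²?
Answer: -51830168/5 ≈ -1.0366e+7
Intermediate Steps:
P(o) = o + o² (P(o) = o² + o = o + o²)
M(u) = 6*u² (M(u) = 2*(3*u²) = 6*u²)
a(J) = 5 + (-1 + J)/J - 6*J²*(1 + J)² (a(J) = 5 - (6*(J*(1 + J))² - 2*(J - 1)/(J + J)) = 5 - (6*(J²*(1 + J)²) - 2*(-1 + J)/(2*J)) = 5 - (6*J²*(1 + J)² - 2*(-1 + J)*1/(2*J)) = 5 - (6*J²*(1 + J)² - (-1 + J)/J) = 5 - (-(-1 + J)/J + 6*J²*(1 + J)²) = 5 + ((-1 + J)/J - 6*J²*(1 + J)²) = 5 + (-1 + J)/J - 6*J²*(1 + J)²)
1923*a(5) - 1*(-7013) = 1923*(6 - 1/5 - 6*5²*(1 + 5)²) - 1*(-7013) = 1923*(6 - 1*⅕ - 6*25*6²) + 7013 = 1923*(6 - ⅕ - 6*25*36) + 7013 = 1923*(6 - ⅕ - 5400) + 7013 = 1923*(-26971/5) + 7013 = -51865233/5 + 7013 = -51830168/5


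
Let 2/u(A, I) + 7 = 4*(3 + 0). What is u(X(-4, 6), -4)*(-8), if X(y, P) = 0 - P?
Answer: -16/5 ≈ -3.2000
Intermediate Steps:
X(y, P) = -P
u(A, I) = 2/5 (u(A, I) = 2/(-7 + 4*(3 + 0)) = 2/(-7 + 4*3) = 2/(-7 + 12) = 2/5)
u(X(-4, 6), -4)*(-8) = (2/5)*(-8) = -16/5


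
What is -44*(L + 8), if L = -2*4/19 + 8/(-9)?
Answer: -50336/171 ≈ -294.36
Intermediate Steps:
L = -224/171 (L = -8*1/19 + 8*(-⅑) = -8/19 - 8/9 = -224/171 ≈ -1.3099)
-44*(L + 8) = -44*(-224/171 + 8) = -44*1144/171 = -50336/171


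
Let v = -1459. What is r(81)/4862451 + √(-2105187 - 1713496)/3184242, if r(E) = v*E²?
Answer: -3190833/1620817 + I*√3818683/3184242 ≈ -1.9687 + 0.00061369*I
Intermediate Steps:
r(E) = -1459*E²
r(81)/4862451 + √(-2105187 - 1713496)/3184242 = -1459*81²/4862451 + √(-2105187 - 1713496)/3184242 = -1459*6561*(1/4862451) + √(-3818683)*(1/3184242) = -9572499*1/4862451 + (I*√3818683)*(1/3184242) = -3190833/1620817 + I*√3818683/3184242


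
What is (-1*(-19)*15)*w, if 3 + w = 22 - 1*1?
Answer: 5130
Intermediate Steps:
w = 18 (w = -3 + (22 - 1*1) = -3 + (22 - 1) = -3 + 21 = 18)
(-1*(-19)*15)*w = (-1*(-19)*15)*18 = (19*15)*18 = 285*18 = 5130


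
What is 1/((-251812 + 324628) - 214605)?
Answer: -1/141789 ≈ -7.0527e-6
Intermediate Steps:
1/((-251812 + 324628) - 214605) = 1/(72816 - 214605) = 1/(-141789) = -1/141789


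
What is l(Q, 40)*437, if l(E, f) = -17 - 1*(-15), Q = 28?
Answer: -874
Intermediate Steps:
l(E, f) = -2 (l(E, f) = -17 + 15 = -2)
l(Q, 40)*437 = -2*437 = -874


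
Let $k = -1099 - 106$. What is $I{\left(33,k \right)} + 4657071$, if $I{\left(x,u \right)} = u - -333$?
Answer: $4656199$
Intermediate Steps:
$k = -1205$
$I{\left(x,u \right)} = 333 + u$ ($I{\left(x,u \right)} = u + 333 = 333 + u$)
$I{\left(33,k \right)} + 4657071 = \left(333 - 1205\right) + 4657071 = -872 + 4657071 = 4656199$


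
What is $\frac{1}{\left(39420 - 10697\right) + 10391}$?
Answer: $\frac{1}{39114} \approx 2.5566 \cdot 10^{-5}$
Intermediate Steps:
$\frac{1}{\left(39420 - 10697\right) + 10391} = \frac{1}{28723 + 10391} = \frac{1}{39114}$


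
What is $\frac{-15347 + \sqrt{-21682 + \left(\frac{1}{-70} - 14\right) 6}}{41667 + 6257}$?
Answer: $- \frac{15347}{47924} + \frac{i \sqrt{26663455}}{1677340} \approx -0.32024 + 0.0030785 i$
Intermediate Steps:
$\frac{-15347 + \sqrt{-21682 + \left(\frac{1}{-70} - 14\right) 6}}{41667 + 6257} = \frac{-15347 + \sqrt{-21682 + \left(- \frac{1}{70} - 14\right) 6}}{47924} = \left(-15347 + \sqrt{-21682 - \frac{2943}{35}}\right) \frac{1}{47924} = \left(-15347 + \sqrt{- \frac{761813}{35}}\right) \frac{1}{47924} = \left(-15347 + \frac{i \sqrt{26663455}}{35}\right) \frac{1}{47924} = - \frac{15347}{47924} + \frac{i \sqrt{26663455}}{1677340}$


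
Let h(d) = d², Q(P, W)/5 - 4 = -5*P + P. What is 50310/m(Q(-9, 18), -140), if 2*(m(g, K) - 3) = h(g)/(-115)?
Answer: -1157130/3931 ≈ -294.36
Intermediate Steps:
Q(P, W) = 20 - 20*P (Q(P, W) = 20 + 5*(-5*P + P) = 20 + 5*(-4*P) = 20 - 20*P)
m(g, K) = 3 - g²/230 (m(g, K) = 3 + (g²/(-115))/2 = 3 + (g²*(-1/115))/2 = 3 + (-g²/115)/2 = 3 - g²/230)
50310/m(Q(-9, 18), -140) = 50310/(3 - (20 - 20*(-9))²/230) = 50310/(3 - (20 + 180)²/230) = 50310/(3 - 1/230*200²) = 50310/(3 - 1/230*40000) = 50310/(3 - 4000/23) = 50310/(-3931/23) = 50310*(-23/3931) = -1157130/3931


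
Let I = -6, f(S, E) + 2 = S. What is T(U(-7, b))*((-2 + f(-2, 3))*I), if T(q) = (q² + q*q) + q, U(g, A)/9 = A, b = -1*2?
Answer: 22680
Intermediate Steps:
f(S, E) = -2 + S
b = -2
U(g, A) = 9*A
T(q) = q + 2*q² (T(q) = (q² + q²) + q = 2*q² + q = q + 2*q²)
T(U(-7, b))*((-2 + f(-2, 3))*I) = ((9*(-2))*(1 + 2*(9*(-2))))*((-2 + (-2 - 2))*(-6)) = (-18*(1 + 2*(-18)))*((-2 - 4)*(-6)) = (-18*(1 - 36))*(-6*(-6)) = -18*(-35)*36 = 630*36 = 22680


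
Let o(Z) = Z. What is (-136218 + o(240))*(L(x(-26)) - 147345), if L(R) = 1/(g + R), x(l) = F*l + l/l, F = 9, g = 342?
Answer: 2183888810712/109 ≈ 2.0036e+10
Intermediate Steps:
x(l) = 1 + 9*l (x(l) = 9*l + l/l = 9*l + 1 = 1 + 9*l)
L(R) = 1/(342 + R)
(-136218 + o(240))*(L(x(-26)) - 147345) = (-136218 + 240)*(1/(342 + (1 + 9*(-26))) - 147345) = -135978*(1/(342 + (1 - 234)) - 147345) = -135978*(1/(342 - 233) - 147345) = -135978*(1/109 - 147345) = -135978*(-16060604/109) = 2183888810712/109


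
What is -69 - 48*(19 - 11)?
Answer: -453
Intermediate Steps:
-69 - 48*(19 - 11) = -69 - 48*8 = -69 - 384 = -453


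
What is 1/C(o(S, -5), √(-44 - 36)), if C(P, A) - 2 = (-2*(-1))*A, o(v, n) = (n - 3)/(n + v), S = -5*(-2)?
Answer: 1/162 - 2*I*√5/81 ≈ 0.0061728 - 0.055212*I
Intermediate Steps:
S = 10
o(v, n) = (-3 + n)/(n + v)
C(P, A) = 2 + 2*A (C(P, A) = 2 + (-2*(-1))*A = 2 + 2*A)
1/C(o(S, -5), √(-44 - 36)) = 1/(2 + 2*√(-44 - 36)) = 1/(2 + 2*√(-80)) = 1/(2 + 2*(4*I*√5)) = 1/(2 + 8*I*√5)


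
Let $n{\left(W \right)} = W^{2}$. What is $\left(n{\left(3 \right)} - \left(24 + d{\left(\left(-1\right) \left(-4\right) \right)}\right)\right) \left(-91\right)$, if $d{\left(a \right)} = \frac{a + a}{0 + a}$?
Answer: $1547$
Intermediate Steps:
$d{\left(a \right)} = 2$ ($d{\left(a \right)} = \frac{2 a}{a} = 2$)
$\left(n{\left(3 \right)} - \left(24 + d{\left(\left(-1\right) \left(-4\right) \right)}\right)\right) \left(-91\right) = \left(3^{2} - 26\right) \left(-91\right) = \left(9 - 26\right) \left(-91\right) = \left(-17\right) \left(-91\right) = 1547$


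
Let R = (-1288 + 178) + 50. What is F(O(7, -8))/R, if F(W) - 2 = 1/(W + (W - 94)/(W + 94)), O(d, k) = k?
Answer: -747/418700 ≈ -0.0017841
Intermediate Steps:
R = -1060 (R = -1110 + 50 = -1060)
F(W) = 2 + 1/(W + (-94 + W)/(94 + W)) (F(W) = 2 + 1/(W + (W - 94)/(W + 94)) = 2 + 1/(W + (-94 + W)/(94 + W)))
F(O(7, -8))/R = ((-94 + 2*(-8)² + 191*(-8))/(-94 + (-8)² + 95*(-8)))/(-1060) = ((-94 + 2*64 - 1528)/(-94 + 64 - 760))*(-1/1060) = ((-94 + 128 - 1528)/(-790))*(-1/1060) = -1/790*(-1494)*(-1/1060) = (747/395)*(-1/1060) = -747/418700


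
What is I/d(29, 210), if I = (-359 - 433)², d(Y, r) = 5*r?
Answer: 104544/175 ≈ 597.39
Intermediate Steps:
I = 627264 (I = (-792)² = 627264)
I/d(29, 210) = 627264/((5*210)) = 627264/1050 = 627264*(1/1050) = 104544/175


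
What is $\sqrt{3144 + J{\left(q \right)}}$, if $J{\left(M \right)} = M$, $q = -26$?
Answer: $\sqrt{3118} \approx 55.839$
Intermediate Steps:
$\sqrt{3144 + J{\left(q \right)}} = \sqrt{3144 - 26} = \sqrt{3118}$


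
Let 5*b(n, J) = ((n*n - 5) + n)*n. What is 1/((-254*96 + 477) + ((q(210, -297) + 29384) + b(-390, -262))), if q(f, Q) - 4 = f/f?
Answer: -1/11827508 ≈ -8.4549e-8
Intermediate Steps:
q(f, Q) = 5 (q(f, Q) = 4 + f/f = 4 + 1 = 5)
b(n, J) = n*(-5 + n + n²)/5 (b(n, J) = (((n*n - 5) + n)*n)/5 = (((n² - 5) + n)*n)/5 = (((-5 + n²) + n)*n)/5 = ((-5 + n + n²)*n)/5 = (n*(-5 + n + n²))/5 = n*(-5 + n + n²)/5)
1/((-254*96 + 477) + ((q(210, -297) + 29384) + b(-390, -262))) = 1/((-254*96 + 477) + ((5 + 29384) + (⅕)*(-390)*(-5 - 390 + (-390)²))) = 1/((-24384 + 477) + (29389 + (⅕)*(-390)*(-5 - 390 + 152100))) = 1/(-23907 + (29389 + (⅕)*(-390)*151705)) = 1/(-23907 + (29389 - 11832990)) = 1/(-23907 - 11803601) = 1/(-11827508) = -1/11827508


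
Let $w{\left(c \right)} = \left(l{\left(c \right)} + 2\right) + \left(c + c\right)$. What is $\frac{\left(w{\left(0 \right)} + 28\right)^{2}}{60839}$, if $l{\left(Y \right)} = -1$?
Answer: $\frac{841}{60839} \approx 0.013823$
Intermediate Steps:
$w{\left(c \right)} = 1 + 2 c$ ($w{\left(c \right)} = \left(-1 + 2\right) + \left(c + c\right) = 1 + 2 c$)
$\frac{\left(w{\left(0 \right)} + 28\right)^{2}}{60839} = \frac{\left(\left(1 + 2 \cdot 0\right) + 28\right)^{2}}{60839} = \left(\left(1 + 0\right) + 28\right)^{2} \cdot \frac{1}{60839} = \left(1 + 28\right)^{2} \cdot \frac{1}{60839} = 29^{2} \cdot \frac{1}{60839} = 841 \cdot \frac{1}{60839} = \frac{841}{60839}$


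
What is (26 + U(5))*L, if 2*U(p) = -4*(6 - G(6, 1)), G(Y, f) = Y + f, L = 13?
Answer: 364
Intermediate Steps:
U(p) = 2 (U(p) = (-4*(6 - (6 + 1)))/2 = (-4*(6 - 1*7))/2 = (-4*(6 - 7))/2 = (-4*(-1))/2 = (½)*4 = 2)
(26 + U(5))*L = (26 + 2)*13 = 28*13 = 364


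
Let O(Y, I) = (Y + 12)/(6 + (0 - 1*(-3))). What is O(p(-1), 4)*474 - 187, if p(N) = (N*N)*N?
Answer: 1177/3 ≈ 392.33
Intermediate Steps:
p(N) = N³ (p(N) = N²*N = N³)
O(Y, I) = 4/3 + Y/9 (O(Y, I) = (12 + Y)/(6 + (0 + 3)) = (12 + Y)/(6 + 3) = (12 + Y)/9 = (12 + Y)*(⅑) = 4/3 + Y/9)
O(p(-1), 4)*474 - 187 = (4/3 + (⅑)*(-1)³)*474 - 187 = (4/3 + (⅑)*(-1))*474 - 187 = (4/3 - ⅑)*474 - 187 = (11/9)*474 - 187 = 1738/3 - 187 = 1177/3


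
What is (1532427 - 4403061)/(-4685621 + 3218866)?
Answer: 2870634/1466755 ≈ 1.9571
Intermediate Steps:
(1532427 - 4403061)/(-4685621 + 3218866) = -2870634/(-1466755) = -2870634*(-1/1466755) = 2870634/1466755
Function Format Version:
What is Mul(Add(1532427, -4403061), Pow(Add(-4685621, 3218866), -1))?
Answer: Rational(2870634, 1466755) ≈ 1.9571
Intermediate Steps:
Mul(Add(1532427, -4403061), Pow(Add(-4685621, 3218866), -1)) = Mul(-2870634, Pow(-1466755, -1)) = Mul(-2870634, Rational(-1, 1466755)) = Rational(2870634, 1466755)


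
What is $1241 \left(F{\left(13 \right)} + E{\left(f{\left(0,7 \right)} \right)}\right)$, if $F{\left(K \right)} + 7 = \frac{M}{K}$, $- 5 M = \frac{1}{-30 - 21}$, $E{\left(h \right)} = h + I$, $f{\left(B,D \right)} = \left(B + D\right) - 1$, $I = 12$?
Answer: $\frac{2662018}{195} \approx 13651.0$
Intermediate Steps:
$f{\left(B,D \right)} = -1 + B + D$
$E{\left(h \right)} = 12 + h$ ($E{\left(h \right)} = h + 12 = 12 + h$)
$M = \frac{1}{255}$ ($M = - \frac{1}{5 \left(-30 - 21\right)} = - \frac{1}{5 \left(-51\right)} = \left(- \frac{1}{5}\right) \left(- \frac{1}{51}\right) = \frac{1}{255} \approx 0.0039216$)
$F{\left(K \right)} = -7 + \frac{1}{255 K}$
$1241 \left(F{\left(13 \right)} + E{\left(f{\left(0,7 \right)} \right)}\right) = 1241 \left(\left(-7 + \frac{1}{255 \cdot 13}\right) + \left(12 + \left(-1 + 0 + 7\right)\right)\right) = 1241 \left(\left(-7 + \frac{1}{255} \cdot \frac{1}{13}\right) + \left(12 + 6\right)\right) = 1241 \left(\left(-7 + \frac{1}{3315}\right) + 18\right) = 1241 \left(- \frac{23204}{3315} + 18\right) = 1241 \cdot \frac{36466}{3315} = \frac{2662018}{195}$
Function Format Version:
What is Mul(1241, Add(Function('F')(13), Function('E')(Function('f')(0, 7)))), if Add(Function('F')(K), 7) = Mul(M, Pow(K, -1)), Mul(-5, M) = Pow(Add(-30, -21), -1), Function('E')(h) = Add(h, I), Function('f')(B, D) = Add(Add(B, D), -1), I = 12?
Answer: Rational(2662018, 195) ≈ 13651.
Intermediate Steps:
Function('f')(B, D) = Add(-1, B, D)
Function('E')(h) = Add(12, h) (Function('E')(h) = Add(h, 12) = Add(12, h))
M = Rational(1, 255) (M = Mul(Rational(-1, 5), Pow(Add(-30, -21), -1)) = Mul(Rational(-1, 5), Pow(-51, -1)) = Mul(Rational(-1, 5), Rational(-1, 51)) = Rational(1, 255) ≈ 0.0039216)
Function('F')(K) = Add(-7, Mul(Rational(1, 255), Pow(K, -1)))
Mul(1241, Add(Function('F')(13), Function('E')(Function('f')(0, 7)))) = Mul(1241, Add(Add(-7, Mul(Rational(1, 255), Pow(13, -1))), Add(12, Add(-1, 0, 7)))) = Mul(1241, Add(Add(-7, Mul(Rational(1, 255), Rational(1, 13))), Add(12, 6))) = Mul(1241, Add(Add(-7, Rational(1, 3315)), 18)) = Mul(1241, Add(Rational(-23204, 3315), 18)) = Mul(1241, Rational(36466, 3315)) = Rational(2662018, 195)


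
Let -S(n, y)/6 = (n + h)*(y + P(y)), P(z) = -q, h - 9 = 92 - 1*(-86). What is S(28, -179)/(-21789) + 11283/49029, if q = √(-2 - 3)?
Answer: -1230604567/118699209 - 430*I*√5/7263 ≈ -10.367 - 0.13238*I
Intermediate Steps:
h = 187 (h = 9 + (92 - 1*(-86)) = 9 + (92 + 86) = 9 + 178 = 187)
q = I*√5 (q = √(-5) = I*√5 ≈ 2.2361*I)
P(z) = -I*√5
S(n, y) = -6*(187 + n)*(y - I*√5) (S(n, y) = -6*(n + 187)*(y - I*√5) = -6*(187 + n)*(y - I*√5))
S(28, -179)/(-21789) + 11283/49029 = (-1122*(-179) - 6*28*(-179) + 1122*I*√5 + 6*I*28*√5)/(-21789) + 11283/49029 = (200838 + 30072 + 1122*I*√5 + 168*I*√5)*(-1/21789) + 11283*(1/49029) = (230910 + 1290*I*√5)*(-1/21789) + 3761/16343 = (-76970/7263 - 430*I*√5/7263) + 3761/16343 = -1230604567/118699209 - 430*I*√5/7263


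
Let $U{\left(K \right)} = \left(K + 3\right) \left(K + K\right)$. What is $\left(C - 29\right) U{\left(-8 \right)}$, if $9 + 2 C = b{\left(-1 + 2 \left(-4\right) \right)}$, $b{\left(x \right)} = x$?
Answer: $-3040$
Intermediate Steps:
$U{\left(K \right)} = 2 K \left(3 + K\right)$ ($U{\left(K \right)} = \left(3 + K\right) 2 K = 2 K \left(3 + K\right)$)
$C = -9$ ($C = - \frac{9}{2} + \frac{-1 + 2 \left(-4\right)}{2} = - \frac{9}{2} + \frac{-1 - 8}{2} = - \frac{9}{2} + \frac{1}{2} \left(-9\right) = - \frac{9}{2} - \frac{9}{2} = -9$)
$\left(C - 29\right) U{\left(-8 \right)} = \left(-9 - 29\right) 2 \left(-8\right) \left(3 - 8\right) = - 38 \cdot 2 \left(-8\right) \left(-5\right) = \left(-38\right) 80 = -3040$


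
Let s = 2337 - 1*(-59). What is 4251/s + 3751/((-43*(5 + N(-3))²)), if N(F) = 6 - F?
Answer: 1677502/1262093 ≈ 1.3291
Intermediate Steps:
s = 2396 (s = 2337 + 59 = 2396)
4251/s + 3751/((-43*(5 + N(-3))²)) = 4251/2396 + 3751/((-43*(5 + (6 - 1*(-3)))²)) = 4251*(1/2396) + 3751/((-43*(5 + (6 + 3))²)) = 4251/2396 + 3751/((-43*(5 + 9)²)) = 4251/2396 + 3751/((-43*14²)) = 4251/2396 + 3751/((-43*196)) = 4251/2396 + 3751/(-8428) = 4251/2396 + 3751*(-1/8428) = 4251/2396 - 3751/8428 = 1677502/1262093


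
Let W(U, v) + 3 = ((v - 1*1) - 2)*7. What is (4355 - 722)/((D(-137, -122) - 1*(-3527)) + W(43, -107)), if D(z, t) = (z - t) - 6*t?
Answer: 1211/1157 ≈ 1.0467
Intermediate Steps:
D(z, t) = z - 7*t
W(U, v) = -24 + 7*v (W(U, v) = -3 + ((v - 1*1) - 2)*7 = -3 + ((v - 1) - 2)*7 = -3 + ((-1 + v) - 2)*7 = -3 + (-3 + v)*7 = -3 + (-21 + 7*v) = -24 + 7*v)
(4355 - 722)/((D(-137, -122) - 1*(-3527)) + W(43, -107)) = (4355 - 722)/(((-137 - 7*(-122)) - 1*(-3527)) + (-24 + 7*(-107))) = 3633/(((-137 + 854) + 3527) + (-24 - 749)) = 3633/((717 + 3527) - 773) = 3633/(4244 - 773) = 3633/3471 = 3633*(1/3471) = 1211/1157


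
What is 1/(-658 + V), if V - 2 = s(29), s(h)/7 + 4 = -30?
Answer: -1/894 ≈ -0.0011186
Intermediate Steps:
s(h) = -238 (s(h) = -28 + 7*(-30) = -28 - 210 = -238)
V = -236 (V = 2 - 238 = -236)
1/(-658 + V) = 1/(-658 - 236) = 1/(-894) = -1/894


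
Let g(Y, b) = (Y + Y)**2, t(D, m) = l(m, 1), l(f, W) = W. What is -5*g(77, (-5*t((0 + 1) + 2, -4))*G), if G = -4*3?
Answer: -118580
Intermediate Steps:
G = -12
t(D, m) = 1
g(Y, b) = 4*Y**2 (g(Y, b) = (2*Y)**2 = 4*Y**2)
-5*g(77, (-5*t((0 + 1) + 2, -4))*G) = -20*77**2 = -20*5929 = -5*23716 = -118580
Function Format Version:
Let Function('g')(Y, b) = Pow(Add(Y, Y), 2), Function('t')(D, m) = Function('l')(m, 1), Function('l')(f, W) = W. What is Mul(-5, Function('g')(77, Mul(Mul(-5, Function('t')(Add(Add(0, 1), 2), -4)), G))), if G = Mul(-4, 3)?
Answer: -118580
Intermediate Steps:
G = -12
Function('t')(D, m) = 1
Function('g')(Y, b) = Mul(4, Pow(Y, 2)) (Function('g')(Y, b) = Pow(Mul(2, Y), 2) = Mul(4, Pow(Y, 2)))
Mul(-5, Function('g')(77, Mul(Mul(-5, Function('t')(Add(Add(0, 1), 2), -4)), G))) = Mul(-5, Mul(4, Pow(77, 2))) = Mul(-5, Mul(4, 5929)) = Mul(-5, 23716) = -118580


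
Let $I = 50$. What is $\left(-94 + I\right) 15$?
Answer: $-660$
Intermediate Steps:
$\left(-94 + I\right) 15 = \left(-94 + 50\right) 15 = \left(-44\right) 15 = -660$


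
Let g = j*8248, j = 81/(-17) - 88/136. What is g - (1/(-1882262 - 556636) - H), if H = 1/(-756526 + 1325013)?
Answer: -1052084579056760471/23570190724542 ≈ -44636.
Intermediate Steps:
j = -92/17 (j = 81*(-1/17) - 88*1/136 = -81/17 - 11/17 = -92/17 ≈ -5.4118)
H = 1/568487 ≈ 1.7591e-6
g = -758816/17 (g = -92/17*8248 = -758816/17 ≈ -44636.)
g - (1/(-1882262 - 556636) - H) = -758816/17 - (1/(-1882262 - 556636) - 1*1/568487) = -758816/17 - (1/(-2438898) - 1/568487) = -758816/17 - (-1/2438898 - 1/568487) = -758816/17 - 1*(-3007385/1386481807326) = -758816/17 + 3007385/1386481807326 = -1052084579056760471/23570190724542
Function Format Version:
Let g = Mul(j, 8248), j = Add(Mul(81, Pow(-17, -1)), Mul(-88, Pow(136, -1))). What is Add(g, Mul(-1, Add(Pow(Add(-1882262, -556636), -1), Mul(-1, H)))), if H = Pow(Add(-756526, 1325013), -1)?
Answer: Rational(-1052084579056760471, 23570190724542) ≈ -44636.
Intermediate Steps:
j = Rational(-92, 17) (j = Add(Mul(81, Rational(-1, 17)), Mul(-88, Rational(1, 136))) = Add(Rational(-81, 17), Rational(-11, 17)) = Rational(-92, 17) ≈ -5.4118)
H = Rational(1, 568487) (H = Pow(568487, -1) = Rational(1, 568487) ≈ 1.7591e-6)
g = Rational(-758816, 17) (g = Mul(Rational(-92, 17), 8248) = Rational(-758816, 17) ≈ -44636.)
Add(g, Mul(-1, Add(Pow(Add(-1882262, -556636), -1), Mul(-1, H)))) = Add(Rational(-758816, 17), Mul(-1, Add(Pow(Add(-1882262, -556636), -1), Mul(-1, Rational(1, 568487))))) = Add(Rational(-758816, 17), Mul(-1, Add(Pow(-2438898, -1), Rational(-1, 568487)))) = Add(Rational(-758816, 17), Mul(-1, Add(Rational(-1, 2438898), Rational(-1, 568487)))) = Add(Rational(-758816, 17), Mul(-1, Rational(-3007385, 1386481807326))) = Add(Rational(-758816, 17), Rational(3007385, 1386481807326)) = Rational(-1052084579056760471, 23570190724542)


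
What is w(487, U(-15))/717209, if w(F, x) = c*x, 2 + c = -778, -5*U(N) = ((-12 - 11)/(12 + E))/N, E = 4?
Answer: 13/623660 ≈ 2.0845e-5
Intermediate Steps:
U(N) = 23/(80*N) (U(N) = -(-12 - 11)/(12 + 4)/(5*N) = -(-23/16)/(5*N) = -(-23*1/16)/(5*N) = -(-23)/(80*N) = 23/(80*N))
c = -780 (c = -2 - 778 = -780)
w(F, x) = -780*x
w(487, U(-15))/717209 = -897/(4*(-15))/717209 = -897*(-1)/(4*15)*(1/717209) = -780*(-23/1200)*(1/717209) = (299/20)*(1/717209) = 13/623660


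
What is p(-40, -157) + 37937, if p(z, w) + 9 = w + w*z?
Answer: 44051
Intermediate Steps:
p(z, w) = -9 + w + w*z (p(z, w) = -9 + (w + w*z) = -9 + w + w*z)
p(-40, -157) + 37937 = (-9 - 157 - 157*(-40)) + 37937 = (-9 - 157 + 6280) + 37937 = 6114 + 37937 = 44051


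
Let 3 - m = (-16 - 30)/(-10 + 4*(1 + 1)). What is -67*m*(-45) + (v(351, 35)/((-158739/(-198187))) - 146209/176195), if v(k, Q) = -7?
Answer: -240971348244458/3995574015 ≈ -60310.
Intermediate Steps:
m = -20 (m = 3 - (-16 - 30)/(-10 + 4*(1 + 1)) = 3 - (-46)/(-10 + 4*2) = 3 - (-46)/(-10 + 8) = 3 - (-46)/(-2) = 3 - (-46)*(-1)/2 = 3 - 1*23 = 3 - 23 = -20)
-67*m*(-45) + (v(351, 35)/((-158739/(-198187))) - 146209/176195) = -67*(-20)*(-45) + (-7/((-158739/(-198187))) - 146209/176195) = 1340*(-45) + (-7/((-158739*(-1/198187))) - 146209*1/176195) = -60300 + (-7/158739/198187 - 146209/176195) = -60300 + (-7*198187/158739 - 146209/176195) = -60300 + (-198187/22677 - 146209/176195) = -60300 - 38235139958/3995574015 = -240971348244458/3995574015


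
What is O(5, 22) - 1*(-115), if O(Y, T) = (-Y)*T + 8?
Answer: 13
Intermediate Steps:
O(Y, T) = 8 - T*Y (O(Y, T) = -T*Y + 8 = 8 - T*Y)
O(5, 22) - 1*(-115) = (8 - 1*22*5) - 1*(-115) = (8 - 110) + 115 = -102 + 115 = 13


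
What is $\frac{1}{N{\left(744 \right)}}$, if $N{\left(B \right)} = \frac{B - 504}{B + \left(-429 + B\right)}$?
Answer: $\frac{353}{80} \approx 4.4125$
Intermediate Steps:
$N{\left(B \right)} = \frac{-504 + B}{-429 + 2 B}$
$\frac{1}{N{\left(744 \right)}} = \frac{1}{\frac{1}{-429 + 2 \cdot 744} \left(-504 + 744\right)} = \frac{1}{\frac{1}{-429 + 1488} \cdot 240} = \frac{1}{\frac{1}{1059} \cdot 240} = \frac{1}{\frac{80}{353}} = \frac{353}{80}$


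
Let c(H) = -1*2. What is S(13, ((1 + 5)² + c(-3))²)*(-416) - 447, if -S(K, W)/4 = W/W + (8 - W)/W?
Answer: -125855/289 ≈ -435.48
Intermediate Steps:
c(H) = -2
S(K, W) = -4 - 4*(8 - W)/W (S(K, W) = -4*(W/W + (8 - W)/W) = -4*(1 + (8 - W)/W) = -4 - 4*(8 - W)/W)
S(13, ((1 + 5)² + c(-3))²)*(-416) - 447 = -32/((1 + 5)² - 2)²*(-416) - 447 = -32/(6² - 2)²*(-416) - 447 = -32/(36 - 2)²*(-416) - 447 = -32/(34²)*(-416) - 447 = -32/1156*(-416) - 447 = -32*1/1156*(-416) - 447 = -8/289*(-416) - 447 = 3328/289 - 447 = -125855/289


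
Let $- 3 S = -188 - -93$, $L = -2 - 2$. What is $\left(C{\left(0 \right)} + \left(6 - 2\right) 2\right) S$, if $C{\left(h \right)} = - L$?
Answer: $380$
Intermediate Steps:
$L = -4$ ($L = -2 - 2 = -4$)
$C{\left(h \right)} = 4$ ($C{\left(h \right)} = \left(-1\right) \left(-4\right) = 4$)
$S = \frac{95}{3}$ ($S = - \frac{-188 - -93}{3} = - \frac{-188 + 93}{3} = \left(- \frac{1}{3}\right) \left(-95\right) = \frac{95}{3} \approx 31.667$)
$\left(C{\left(0 \right)} + \left(6 - 2\right) 2\right) S = \left(4 + \left(6 - 2\right) 2\right) \frac{95}{3} = \left(4 + 4 \cdot 2\right) \frac{95}{3} = \left(4 + 8\right) \frac{95}{3} = 12 \cdot \frac{95}{3} = 380$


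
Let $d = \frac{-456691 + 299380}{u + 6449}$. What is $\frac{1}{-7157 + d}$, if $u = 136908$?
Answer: $- \frac{143357}{1026163360} \approx -0.0001397$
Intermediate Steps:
$d = - \frac{157311}{143357}$ ($d = \frac{-456691 + 299380}{136908 + 6449} = - \frac{157311}{143357} \approx -1.0973$)
$\frac{1}{-7157 + d} = \frac{1}{-7157 - \frac{157311}{143357}} = \frac{1}{- \frac{1026163360}{143357}} = - \frac{143357}{1026163360}$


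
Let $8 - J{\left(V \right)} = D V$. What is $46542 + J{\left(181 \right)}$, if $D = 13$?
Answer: $44197$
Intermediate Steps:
$J{\left(V \right)} = 8 - 13 V$
$46542 + J{\left(181 \right)} = 46542 + \left(8 - 2353\right) = 46542 - 2345 = 44197$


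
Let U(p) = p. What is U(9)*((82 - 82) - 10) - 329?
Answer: -419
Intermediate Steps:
U(9)*((82 - 82) - 10) - 329 = 9*((82 - 82) - 10) - 329 = 9*(0 - 10) - 329 = 9*(-10) - 329 = -90 - 329 = -419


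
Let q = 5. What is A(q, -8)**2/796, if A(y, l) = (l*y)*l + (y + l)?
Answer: 100489/796 ≈ 126.24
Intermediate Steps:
A(y, l) = l + y + y*l**2 (A(y, l) = y*l**2 + (l + y) = l + y + y*l**2)
A(q, -8)**2/796 = (-8 + 5 + 5*(-8)**2)**2/796 = (-8 + 5 + 5*64)**2*(1/796) = (-8 + 5 + 320)**2*(1/796) = 317**2*(1/796) = 100489*(1/796) = 100489/796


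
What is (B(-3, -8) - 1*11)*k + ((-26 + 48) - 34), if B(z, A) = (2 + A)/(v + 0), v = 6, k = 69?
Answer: -840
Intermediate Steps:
B(z, A) = ⅓ + A/6 (B(z, A) = (2 + A)/(6 + 0) = (2 + A)/6 = (2 + A)*(⅙) = ⅓ + A/6)
(B(-3, -8) - 1*11)*k + ((-26 + 48) - 34) = ((⅓ + (⅙)*(-8)) - 1*11)*69 + ((-26 + 48) - 34) = ((⅓ - 4/3) - 11)*69 + (22 - 34) = (-1 - 11)*69 - 12 = -12*69 - 12 = -828 - 12 = -840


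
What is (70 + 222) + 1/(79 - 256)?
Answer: 51683/177 ≈ 291.99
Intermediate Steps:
(70 + 222) + 1/(79 - 256) = 292 + 1/(-177) = 292 - 1/177 = 51683/177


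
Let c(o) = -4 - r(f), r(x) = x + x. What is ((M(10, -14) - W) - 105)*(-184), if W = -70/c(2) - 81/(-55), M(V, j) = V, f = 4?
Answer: 3106012/165 ≈ 18824.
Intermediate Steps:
r(x) = 2*x
c(o) = -12 (c(o) = -4 - 2*4 = -4 - 1*8 = -4 - 8 = -12)
W = 2411/330 (W = -70/(-12) - 81/(-55) = -70*(-1/12) - 81*(-1/55) = 35/6 + 81/55 = 2411/330 ≈ 7.3061)
((M(10, -14) - W) - 105)*(-184) = ((10 - 1*2411/330) - 105)*(-184) = ((10 - 2411/330) - 105)*(-184) = (889/330 - 105)*(-184) = -33761/330*(-184) = 3106012/165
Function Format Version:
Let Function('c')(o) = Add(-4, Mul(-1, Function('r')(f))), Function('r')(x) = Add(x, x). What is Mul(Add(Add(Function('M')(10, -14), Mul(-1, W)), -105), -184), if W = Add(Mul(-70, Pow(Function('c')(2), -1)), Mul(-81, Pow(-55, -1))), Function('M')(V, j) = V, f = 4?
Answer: Rational(3106012, 165) ≈ 18824.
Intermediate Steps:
Function('r')(x) = Mul(2, x)
Function('c')(o) = -12 (Function('c')(o) = Add(-4, Mul(-1, Mul(2, 4))) = Add(-4, Mul(-1, 8)) = Add(-4, -8) = -12)
W = Rational(2411, 330) (W = Add(Mul(-70, Pow(-12, -1)), Mul(-81, Pow(-55, -1))) = Add(Mul(-70, Rational(-1, 12)), Mul(-81, Rational(-1, 55))) = Add(Rational(35, 6), Rational(81, 55)) = Rational(2411, 330) ≈ 7.3061)
Mul(Add(Add(Function('M')(10, -14), Mul(-1, W)), -105), -184) = Mul(Add(Add(10, Mul(-1, Rational(2411, 330))), -105), -184) = Mul(Add(Add(10, Rational(-2411, 330)), -105), -184) = Mul(Add(Rational(889, 330), -105), -184) = Mul(Rational(-33761, 330), -184) = Rational(3106012, 165)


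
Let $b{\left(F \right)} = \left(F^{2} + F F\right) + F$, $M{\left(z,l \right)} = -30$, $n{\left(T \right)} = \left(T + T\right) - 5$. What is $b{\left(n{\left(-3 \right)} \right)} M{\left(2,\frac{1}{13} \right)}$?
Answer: $-6930$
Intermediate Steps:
$n{\left(T \right)} = -5 + 2 T$ ($n{\left(T \right)} = 2 T - 5 = -5 + 2 T$)
$b{\left(F \right)} = F + 2 F^{2}$ ($b{\left(F \right)} = \left(F^{2} + F^{2}\right) + F = 2 F^{2} + F = F + 2 F^{2}$)
$b{\left(n{\left(-3 \right)} \right)} M{\left(2,\frac{1}{13} \right)} = \left(-5 + 2 \left(-3\right)\right) \left(1 + 2 \left(-5 + 2 \left(-3\right)\right)\right) \left(-30\right) = \left(-5 - 6\right) \left(1 + 2 \left(-5 - 6\right)\right) \left(-30\right) = - 11 \left(1 + 2 \left(-11\right)\right) \left(-30\right) = - 11 \left(1 - 22\right) \left(-30\right) = \left(-11\right) \left(-21\right) \left(-30\right) = 231 \left(-30\right) = -6930$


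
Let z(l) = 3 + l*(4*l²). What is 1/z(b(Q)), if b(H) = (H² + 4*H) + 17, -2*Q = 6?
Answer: 1/10979 ≈ 9.1083e-5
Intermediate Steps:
Q = -3 (Q = -½*6 = -3)
b(H) = 17 + H² + 4*H
z(l) = 3 + 4*l³
1/z(b(Q)) = 1/(3 + 4*(17 + (-3)² + 4*(-3))³) = 1/(3 + 4*(17 + 9 - 12)³) = 1/(3 + 4*14³) = 1/(3 + 4*2744) = 1/(3 + 10976) = 1/10979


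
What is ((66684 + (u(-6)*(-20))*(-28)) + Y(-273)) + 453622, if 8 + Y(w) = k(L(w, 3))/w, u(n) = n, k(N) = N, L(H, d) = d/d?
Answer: 141124073/273 ≈ 5.1694e+5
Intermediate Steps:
L(H, d) = 1
Y(w) = -8 + 1/w
((66684 + (u(-6)*(-20))*(-28)) + Y(-273)) + 453622 = ((66684 - 6*(-20)*(-28)) + (-8 + 1/(-273))) + 453622 = ((66684 + 120*(-28)) + (-8 - 1/273)) + 453622 = ((66684 - 3360) - 2185/273) + 453622 = (63324 - 2185/273) + 453622 = 17285267/273 + 453622 = 141124073/273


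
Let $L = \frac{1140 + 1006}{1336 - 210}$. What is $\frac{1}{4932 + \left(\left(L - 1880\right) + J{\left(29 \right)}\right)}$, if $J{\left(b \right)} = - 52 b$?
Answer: $\frac{563}{870345} \approx 0.00064687$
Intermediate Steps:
$L = \frac{1073}{563}$ ($L = \frac{2146}{1126} = 2146 \cdot \frac{1}{1126} = \frac{1073}{563} \approx 1.9059$)
$\frac{1}{4932 + \left(\left(L - 1880\right) + J{\left(29 \right)}\right)} = \frac{1}{4932 + \left(\left(\frac{1073}{563} - 1880\right) - 1508\right)} = \frac{1}{4932 - \frac{1906371}{563}} = \frac{1}{\frac{870345}{563}} = \frac{563}{870345}$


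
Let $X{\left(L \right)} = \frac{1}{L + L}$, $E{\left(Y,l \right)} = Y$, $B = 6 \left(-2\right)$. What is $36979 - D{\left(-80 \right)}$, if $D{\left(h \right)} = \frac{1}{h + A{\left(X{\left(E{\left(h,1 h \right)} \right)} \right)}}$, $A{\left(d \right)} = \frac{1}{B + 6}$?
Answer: $\frac{17786905}{481} \approx 36979.0$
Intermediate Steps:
$B = -12$
$X{\left(L \right)} = \frac{1}{2 L}$
$A{\left(d \right)} = - \frac{1}{6}$ ($A{\left(d \right)} = \frac{1}{-12 + 6} = \frac{1}{-6} = - \frac{1}{6}$)
$D{\left(h \right)} = \frac{1}{- \frac{1}{6} + h}$ ($D{\left(h \right)} = \frac{1}{h - \frac{1}{6}} = \frac{1}{- \frac{1}{6} + h}$)
$36979 - D{\left(-80 \right)} = 36979 - \frac{6}{-1 + 6 \left(-80\right)} = 36979 - \frac{6}{-1 - 480} = 36979 - \frac{6}{-481} = 36979 - 6 \left(- \frac{1}{481}\right) = 36979 - - \frac{6}{481} = 36979 + \frac{6}{481} = \frac{17786905}{481}$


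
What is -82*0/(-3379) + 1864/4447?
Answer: 1864/4447 ≈ 0.41916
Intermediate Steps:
-82*0/(-3379) + 1864/4447 = 0*(-1/3379) + 1864*(1/4447) = 0 + 1864/4447 = 1864/4447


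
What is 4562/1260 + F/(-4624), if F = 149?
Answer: 5226737/1456560 ≈ 3.5884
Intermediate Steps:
4562/1260 + F/(-4624) = 4562/1260 + 149/(-4624) = 4562*(1/1260) + 149*(-1/4624) = 2281/630 - 149/4624 = 5226737/1456560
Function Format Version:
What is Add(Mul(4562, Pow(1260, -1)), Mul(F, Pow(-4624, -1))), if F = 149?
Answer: Rational(5226737, 1456560) ≈ 3.5884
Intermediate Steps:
Add(Mul(4562, Pow(1260, -1)), Mul(F, Pow(-4624, -1))) = Add(Mul(4562, Pow(1260, -1)), Mul(149, Pow(-4624, -1))) = Add(Mul(4562, Rational(1, 1260)), Mul(149, Rational(-1, 4624))) = Add(Rational(2281, 630), Rational(-149, 4624)) = Rational(5226737, 1456560)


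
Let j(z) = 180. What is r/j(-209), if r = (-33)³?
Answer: -3993/20 ≈ -199.65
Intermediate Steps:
r = -35937
r/j(-209) = -35937/180 = -35937*1/180 = -3993/20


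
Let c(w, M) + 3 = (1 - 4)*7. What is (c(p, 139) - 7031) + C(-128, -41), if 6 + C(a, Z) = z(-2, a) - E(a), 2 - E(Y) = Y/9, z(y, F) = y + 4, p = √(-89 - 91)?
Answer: -63677/9 ≈ -7075.2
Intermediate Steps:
p = 6*I*√5 (p = √(-180) = 6*I*√5 ≈ 13.416*I)
c(w, M) = -24 (c(w, M) = -3 + (1 - 4)*7 = -3 - 3*7 = -3 - 21 = -24)
z(y, F) = 4 + y
E(Y) = 2 - Y/9
C(a, Z) = -6 + a/9 (C(a, Z) = -6 + ((4 - 2) - (2 - a/9)) = -6 + (2 + (-2 + a/9)) = -6 + a/9)
(c(p, 139) - 7031) + C(-128, -41) = (-24 - 7031) + (-6 + (⅑)*(-128)) = -7055 + (-6 - 128/9) = -7055 - 182/9 = -63677/9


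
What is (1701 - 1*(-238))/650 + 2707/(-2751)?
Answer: 3574639/1788150 ≈ 1.9991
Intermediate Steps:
(1701 - 1*(-238))/650 + 2707/(-2751) = (1701 + 238)*(1/650) + 2707*(-1/2751) = 1939*(1/650) - 2707/2751 = 1939/650 - 2707/2751 = 3574639/1788150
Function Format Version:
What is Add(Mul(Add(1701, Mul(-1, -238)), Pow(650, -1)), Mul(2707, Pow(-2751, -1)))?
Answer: Rational(3574639, 1788150) ≈ 1.9991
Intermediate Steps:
Add(Mul(Add(1701, Mul(-1, -238)), Pow(650, -1)), Mul(2707, Pow(-2751, -1))) = Add(Mul(Add(1701, 238), Rational(1, 650)), Mul(2707, Rational(-1, 2751))) = Add(Mul(1939, Rational(1, 650)), Rational(-2707, 2751)) = Add(Rational(1939, 650), Rational(-2707, 2751)) = Rational(3574639, 1788150)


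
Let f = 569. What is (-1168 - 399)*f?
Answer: -891623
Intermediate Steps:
(-1168 - 399)*f = (-1168 - 399)*569 = -1567*569 = -891623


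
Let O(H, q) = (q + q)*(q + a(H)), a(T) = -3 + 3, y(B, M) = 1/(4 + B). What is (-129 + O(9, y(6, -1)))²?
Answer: 41589601/2500 ≈ 16636.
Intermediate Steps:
a(T) = 0
O(H, q) = 2*q² (O(H, q) = (q + q)*(q + 0) = (2*q)*q = 2*q²)
(-129 + O(9, y(6, -1)))² = (-129 + 2*(1/(4 + 6))²)² = (-129 + 2*(1/10)²)² = (-129 + 2*(⅒)²)² = (-129 + 2*(1/100))² = (-129 + 1/50)² = (-6449/50)² = 41589601/2500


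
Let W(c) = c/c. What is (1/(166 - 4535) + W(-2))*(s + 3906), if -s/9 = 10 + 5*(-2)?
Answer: 17061408/4369 ≈ 3905.1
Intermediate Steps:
W(c) = 1
s = 0 (s = -9*(10 + 5*(-2)) = -9*(10 - 10) = -9*0 = 0)
(1/(166 - 4535) + W(-2))*(s + 3906) = (1/(166 - 4535) + 1)*(0 + 3906) = (1/(-4369) + 1)*3906 = (-1/4369 + 1)*3906 = (4368/4369)*3906 = 17061408/4369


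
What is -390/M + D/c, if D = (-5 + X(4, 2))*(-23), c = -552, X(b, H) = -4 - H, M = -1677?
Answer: -233/1032 ≈ -0.22578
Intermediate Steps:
D = 253 (D = (-5 + (-4 - 1*2))*(-23) = (-5 + (-4 - 2))*(-23) = (-5 - 6)*(-23) = -11*(-23) = 253)
-390/M + D/c = -390/(-1677) + 253/(-552) = -390*(-1/1677) + 253*(-1/552) = 10/43 - 11/24 = -233/1032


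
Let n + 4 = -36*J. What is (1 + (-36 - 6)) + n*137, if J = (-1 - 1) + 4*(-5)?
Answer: 107915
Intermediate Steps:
J = -22 (J = -2 - 20 = -22)
n = 788 (n = -4 - 36*(-22) = -4 + 792 = 788)
(1 + (-36 - 6)) + n*137 = (1 + (-36 - 6)) + 788*137 = (1 - 42) + 107956 = -41 + 107956 = 107915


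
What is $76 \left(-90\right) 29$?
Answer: $-198360$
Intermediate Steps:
$76 \left(-90\right) 29 = \left(-6840\right) 29 = -198360$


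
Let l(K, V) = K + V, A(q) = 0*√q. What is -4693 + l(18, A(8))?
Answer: -4675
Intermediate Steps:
A(q) = 0
-4693 + l(18, A(8)) = -4693 + (18 + 0) = -4693 + 18 = -4675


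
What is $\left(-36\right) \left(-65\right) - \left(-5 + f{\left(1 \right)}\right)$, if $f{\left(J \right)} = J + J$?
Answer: $2343$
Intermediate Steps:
$f{\left(J \right)} = 2 J$
$\left(-36\right) \left(-65\right) - \left(-5 + f{\left(1 \right)}\right) = \left(-36\right) \left(-65\right) - \left(-5 + 2 \cdot 1\right) = 2340 - \left(-5 + 2\right) = 2340 - -3 = 2340 + 3 = 2343$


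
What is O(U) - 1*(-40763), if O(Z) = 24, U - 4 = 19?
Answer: 40787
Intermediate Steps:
U = 23 (U = 4 + 19 = 23)
O(U) - 1*(-40763) = 24 - 1*(-40763) = 24 + 40763 = 40787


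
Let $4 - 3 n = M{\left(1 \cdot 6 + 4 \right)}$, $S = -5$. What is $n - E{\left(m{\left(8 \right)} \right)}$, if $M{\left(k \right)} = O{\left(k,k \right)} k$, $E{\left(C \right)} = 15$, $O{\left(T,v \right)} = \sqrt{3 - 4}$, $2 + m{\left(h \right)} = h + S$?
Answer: $- \frac{41}{3} - \frac{10 i}{3} \approx -13.667 - 3.3333 i$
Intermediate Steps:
$m{\left(h \right)} = -7 + h$ ($m{\left(h \right)} = -2 + \left(h - 5\right) = -2 + \left(-5 + h\right) = -7 + h$)
$O{\left(T,v \right)} = i$ ($O{\left(T,v \right)} = \sqrt{-1} = i$)
$M{\left(k \right)} = i k$
$n = \frac{4}{3} - \frac{10 i}{3}$ ($n = \frac{4}{3} - \frac{i \left(1 \cdot 6 + 4\right)}{3} = \frac{4}{3} - \frac{i \left(6 + 4\right)}{3} = \frac{4}{3} - \frac{i 10}{3} = \frac{4}{3} - \frac{10 i}{3} \approx 1.3333 - 3.3333 i$)
$n - E{\left(m{\left(8 \right)} \right)} = \left(\frac{4}{3} - \frac{10 i}{3}\right) - 15 = - \frac{41}{3} - \frac{10 i}{3}$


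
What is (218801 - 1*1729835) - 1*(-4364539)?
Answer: 2853505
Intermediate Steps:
(218801 - 1*1729835) - 1*(-4364539) = (218801 - 1729835) + 4364539 = -1511034 + 4364539 = 2853505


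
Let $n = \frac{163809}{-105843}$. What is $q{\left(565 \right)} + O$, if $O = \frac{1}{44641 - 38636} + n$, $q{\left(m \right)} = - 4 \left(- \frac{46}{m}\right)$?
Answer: $- \frac{29251161438}{23940451765} \approx -1.2218$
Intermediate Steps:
$n = - \frac{54603}{35281}$ ($n = 163809 \left(- \frac{1}{105843}\right) = - \frac{54603}{35281} \approx -1.5477$)
$q{\left(m \right)} = \frac{184}{m}$
$O = - \frac{327855734}{211862405}$ ($O = \frac{1}{44641 - 38636} - \frac{54603}{35281} = \frac{1}{6005} - \frac{54603}{35281} = - \frac{327855734}{211862405} \approx -1.5475$)
$q{\left(565 \right)} + O = \frac{184}{565} - \frac{327855734}{211862405} = - \frac{29251161438}{23940451765}$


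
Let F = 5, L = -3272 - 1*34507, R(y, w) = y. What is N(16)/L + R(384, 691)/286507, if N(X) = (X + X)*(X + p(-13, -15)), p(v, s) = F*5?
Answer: -361390048/10823947953 ≈ -0.033388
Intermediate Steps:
L = -37779 (L = -3272 - 34507 = -37779)
p(v, s) = 25 (p(v, s) = 5*5 = 25)
N(X) = 2*X*(25 + X) (N(X) = (X + X)*(X + 25) = (2*X)*(25 + X) = 2*X*(25 + X))
N(16)/L + R(384, 691)/286507 = (2*16*(25 + 16))/(-37779) + 384/286507 = (2*16*41)*(-1/37779) + 384*(1/286507) = 1312*(-1/37779) + 384/286507 = -1312/37779 + 384/286507 = -361390048/10823947953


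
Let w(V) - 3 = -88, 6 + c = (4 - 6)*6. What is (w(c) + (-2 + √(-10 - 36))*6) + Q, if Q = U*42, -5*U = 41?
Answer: -2207/5 + 6*I*√46 ≈ -441.4 + 40.694*I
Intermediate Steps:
U = -41/5 (U = -⅕*41 = -41/5 ≈ -8.2000)
c = -18 (c = -6 + (4 - 6)*6 = -6 - 2*6 = -6 - 12 = -18)
w(V) = -85 (w(V) = 3 - 88 = -85)
Q = -1722/5 (Q = -41/5*42 = -1722/5 ≈ -344.40)
(w(c) + (-2 + √(-10 - 36))*6) + Q = (-85 + (-2 + √(-10 - 36))*6) - 1722/5 = (-85 + (-2 + √(-46))*6) - 1722/5 = (-85 + (-2 + I*√46)*6) - 1722/5 = (-85 + (-12 + 6*I*√46)) - 1722/5 = (-97 + 6*I*√46) - 1722/5 = -2207/5 + 6*I*√46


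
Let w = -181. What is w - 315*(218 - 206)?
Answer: -3961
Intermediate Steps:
w - 315*(218 - 206) = -181 - 315*(218 - 206) = -181 - 315*12 = -181 - 3780 = -3961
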